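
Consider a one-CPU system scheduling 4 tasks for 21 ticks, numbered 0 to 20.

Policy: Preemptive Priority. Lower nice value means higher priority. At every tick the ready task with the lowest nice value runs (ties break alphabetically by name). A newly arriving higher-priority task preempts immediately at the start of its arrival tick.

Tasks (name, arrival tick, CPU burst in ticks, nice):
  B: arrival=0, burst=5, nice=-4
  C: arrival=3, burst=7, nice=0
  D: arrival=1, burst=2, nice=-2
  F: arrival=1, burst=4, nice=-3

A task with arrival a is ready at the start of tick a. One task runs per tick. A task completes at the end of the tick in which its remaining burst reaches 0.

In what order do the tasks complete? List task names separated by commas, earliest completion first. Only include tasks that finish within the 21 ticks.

t=0: ready={B} → run B
t=1: ready={B,D,F} → run B
t=2: ready={B,D,F} → run B
t=3: ready={B,C,D,F} → run B
t=4: ready={B,C,D,F} → run B
t=5: ready={C,D,F} → run F
t=6: ready={C,D,F} → run F
t=7: ready={C,D,F} → run F
t=8: ready={C,D,F} → run F
t=9: ready={C,D} → run D
t=10: ready={C,D} → run D
t=11: ready={C} → run C
t=12: ready={C} → run C
t=13: ready={C} → run C
t=14: ready={C} → run C
t=15: ready={C} → run C
t=16: ready={C} → run C
t=17: ready={C} → run C
t=18: (idle)
t=19: (idle)
t=20: (idle)

completion order = B, F, D, C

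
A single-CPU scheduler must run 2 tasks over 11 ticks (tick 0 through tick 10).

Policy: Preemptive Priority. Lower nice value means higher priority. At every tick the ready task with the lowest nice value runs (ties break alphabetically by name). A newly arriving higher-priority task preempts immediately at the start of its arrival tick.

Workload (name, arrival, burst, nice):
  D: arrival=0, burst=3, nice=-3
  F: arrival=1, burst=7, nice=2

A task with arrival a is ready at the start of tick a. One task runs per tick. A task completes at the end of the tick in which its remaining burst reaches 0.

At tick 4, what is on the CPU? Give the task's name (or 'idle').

running at tick 4 = F

t=0: ready={D} → run D
t=1: ready={D,F} → run D
t=2: ready={D,F} → run D
t=3: ready={F} → run F
t=4: ready={F} → run F
t=5: ready={F} → run F
t=6: ready={F} → run F
t=7: ready={F} → run F
t=8: ready={F} → run F
t=9: ready={F} → run F
t=10: (idle)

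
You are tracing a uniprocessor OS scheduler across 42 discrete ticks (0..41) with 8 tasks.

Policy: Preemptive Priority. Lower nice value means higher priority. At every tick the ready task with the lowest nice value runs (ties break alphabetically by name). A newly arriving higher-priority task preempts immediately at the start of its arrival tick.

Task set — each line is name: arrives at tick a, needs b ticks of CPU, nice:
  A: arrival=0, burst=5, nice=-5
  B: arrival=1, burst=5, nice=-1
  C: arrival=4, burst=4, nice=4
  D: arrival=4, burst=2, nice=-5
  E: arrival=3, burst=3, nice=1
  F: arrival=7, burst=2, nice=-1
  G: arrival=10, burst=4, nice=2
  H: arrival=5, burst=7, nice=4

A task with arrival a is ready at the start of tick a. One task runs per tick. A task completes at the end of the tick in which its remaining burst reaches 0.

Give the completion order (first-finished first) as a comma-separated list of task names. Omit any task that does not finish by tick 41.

completion order = A, D, B, F, E, G, C, H

t=0: ready={A} → run A
t=1: ready={A,B} → run A
t=2: ready={A,B} → run A
t=3: ready={A,B,E} → run A
t=4: ready={A,B,C,D,E} → run A
t=5: ready={B,C,D,E,H} → run D
t=6: ready={B,C,D,E,H} → run D
t=7: ready={B,C,E,F,H} → run B
t=8: ready={B,C,E,F,H} → run B
t=9: ready={B,C,E,F,H} → run B
t=10: ready={B,C,E,F,G,H} → run B
t=11: ready={B,C,E,F,G,H} → run B
t=12: ready={C,E,F,G,H} → run F
t=13: ready={C,E,F,G,H} → run F
t=14: ready={C,E,G,H} → run E
t=15: ready={C,E,G,H} → run E
t=16: ready={C,E,G,H} → run E
t=17: ready={C,G,H} → run G
t=18: ready={C,G,H} → run G
t=19: ready={C,G,H} → run G
t=20: ready={C,G,H} → run G
t=21: ready={C,H} → run C
t=22: ready={C,H} → run C
t=23: ready={C,H} → run C
t=24: ready={C,H} → run C
t=25: ready={H} → run H
t=26: ready={H} → run H
t=27: ready={H} → run H
t=28: ready={H} → run H
t=29: ready={H} → run H
t=30: ready={H} → run H
t=31: ready={H} → run H
t=32: (idle)
t=33: (idle)
t=34: (idle)
t=35: (idle)
t=36: (idle)
t=37: (idle)
t=38: (idle)
t=39: (idle)
t=40: (idle)
t=41: (idle)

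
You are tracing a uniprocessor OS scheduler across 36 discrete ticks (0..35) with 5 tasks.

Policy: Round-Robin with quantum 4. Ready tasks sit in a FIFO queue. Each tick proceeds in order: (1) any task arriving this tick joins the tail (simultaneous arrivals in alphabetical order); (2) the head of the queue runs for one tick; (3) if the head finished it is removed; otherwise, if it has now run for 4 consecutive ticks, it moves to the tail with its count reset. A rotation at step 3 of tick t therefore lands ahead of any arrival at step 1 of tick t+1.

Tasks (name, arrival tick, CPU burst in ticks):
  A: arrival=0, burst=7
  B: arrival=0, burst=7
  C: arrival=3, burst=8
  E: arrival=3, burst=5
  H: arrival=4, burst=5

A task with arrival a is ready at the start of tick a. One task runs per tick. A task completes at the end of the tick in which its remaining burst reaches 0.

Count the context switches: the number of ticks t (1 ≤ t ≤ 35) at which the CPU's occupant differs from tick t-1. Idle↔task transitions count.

context switches = 10

t=0: queue=[A,B] q_used=0 → run A
t=1: queue=[A,B] q_used=1 → run A
t=2: queue=[A,B] q_used=2 → run A
t=3: queue=[A,B,C,E] q_used=3 → run A
t=4: queue=[B,C,E,A,H] q_used=0 → run B
t=5: queue=[B,C,E,A,H] q_used=1 → run B
t=6: queue=[B,C,E,A,H] q_used=2 → run B
t=7: queue=[B,C,E,A,H] q_used=3 → run B
t=8: queue=[C,E,A,H,B] q_used=0 → run C
t=9: queue=[C,E,A,H,B] q_used=1 → run C
t=10: queue=[C,E,A,H,B] q_used=2 → run C
t=11: queue=[C,E,A,H,B] q_used=3 → run C
t=12: queue=[E,A,H,B,C] q_used=0 → run E
t=13: queue=[E,A,H,B,C] q_used=1 → run E
t=14: queue=[E,A,H,B,C] q_used=2 → run E
t=15: queue=[E,A,H,B,C] q_used=3 → run E
t=16: queue=[A,H,B,C,E] q_used=0 → run A
t=17: queue=[A,H,B,C,E] q_used=1 → run A
t=18: queue=[A,H,B,C,E] q_used=2 → run A
t=19: queue=[H,B,C,E] q_used=0 → run H
t=20: queue=[H,B,C,E] q_used=1 → run H
t=21: queue=[H,B,C,E] q_used=2 → run H
t=22: queue=[H,B,C,E] q_used=3 → run H
t=23: queue=[B,C,E,H] q_used=0 → run B
t=24: queue=[B,C,E,H] q_used=1 → run B
t=25: queue=[B,C,E,H] q_used=2 → run B
t=26: queue=[C,E,H] q_used=0 → run C
t=27: queue=[C,E,H] q_used=1 → run C
t=28: queue=[C,E,H] q_used=2 → run C
t=29: queue=[C,E,H] q_used=3 → run C
t=30: queue=[E,H] q_used=0 → run E
t=31: queue=[H] q_used=0 → run H
t=32: (idle)
t=33: (idle)
t=34: (idle)
t=35: (idle)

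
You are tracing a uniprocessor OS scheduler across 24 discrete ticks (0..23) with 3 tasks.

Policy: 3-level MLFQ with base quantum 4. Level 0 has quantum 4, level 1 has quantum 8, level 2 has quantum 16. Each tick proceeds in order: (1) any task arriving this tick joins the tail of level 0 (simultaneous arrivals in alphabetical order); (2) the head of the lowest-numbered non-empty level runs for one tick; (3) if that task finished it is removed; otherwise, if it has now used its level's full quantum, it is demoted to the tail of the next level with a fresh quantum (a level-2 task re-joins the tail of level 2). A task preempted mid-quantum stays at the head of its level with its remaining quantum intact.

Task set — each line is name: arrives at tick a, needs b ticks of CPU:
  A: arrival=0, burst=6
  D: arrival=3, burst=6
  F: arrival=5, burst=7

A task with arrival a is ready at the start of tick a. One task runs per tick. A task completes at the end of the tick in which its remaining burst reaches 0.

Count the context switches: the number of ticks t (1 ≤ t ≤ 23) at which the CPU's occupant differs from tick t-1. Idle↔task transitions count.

t=0: L0/L1/L2 = A/-/- → run A
t=1: L0/L1/L2 = A/-/- → run A
t=2: L0/L1/L2 = A/-/- → run A
t=3: L0/L1/L2 = AD/-/- → run A
t=4: L0/L1/L2 = D/A/- → run D
t=5: L0/L1/L2 = DF/A/- → run D
t=6: L0/L1/L2 = DF/A/- → run D
t=7: L0/L1/L2 = DF/A/- → run D
t=8: L0/L1/L2 = F/AD/- → run F
t=9: L0/L1/L2 = F/AD/- → run F
t=10: L0/L1/L2 = F/AD/- → run F
t=11: L0/L1/L2 = F/AD/- → run F
t=12: L0/L1/L2 = -/ADF/- → run A
t=13: L0/L1/L2 = -/ADF/- → run A
t=14: L0/L1/L2 = -/DF/- → run D
t=15: L0/L1/L2 = -/DF/- → run D
t=16: L0/L1/L2 = -/F/- → run F
t=17: L0/L1/L2 = -/F/- → run F
t=18: L0/L1/L2 = -/F/- → run F
t=19: (idle)
t=20: (idle)
t=21: (idle)
t=22: (idle)
t=23: (idle)

context switches = 6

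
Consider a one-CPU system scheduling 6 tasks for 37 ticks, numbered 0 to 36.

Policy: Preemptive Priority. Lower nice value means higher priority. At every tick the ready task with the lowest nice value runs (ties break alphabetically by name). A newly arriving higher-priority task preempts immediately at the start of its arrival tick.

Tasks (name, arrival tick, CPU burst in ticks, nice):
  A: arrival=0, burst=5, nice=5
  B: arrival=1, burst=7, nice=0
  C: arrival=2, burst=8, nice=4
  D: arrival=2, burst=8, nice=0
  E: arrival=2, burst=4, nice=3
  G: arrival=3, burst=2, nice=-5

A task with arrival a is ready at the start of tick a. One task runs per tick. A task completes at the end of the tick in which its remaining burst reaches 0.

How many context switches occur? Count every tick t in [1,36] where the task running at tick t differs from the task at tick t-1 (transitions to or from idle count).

t=0: ready={A} → run A
t=1: ready={A,B} → run B
t=2: ready={A,B,C,D,E} → run B
t=3: ready={A,B,C,D,E,G} → run G
t=4: ready={A,B,C,D,E,G} → run G
t=5: ready={A,B,C,D,E} → run B
t=6: ready={A,B,C,D,E} → run B
t=7: ready={A,B,C,D,E} → run B
t=8: ready={A,B,C,D,E} → run B
t=9: ready={A,B,C,D,E} → run B
t=10: ready={A,C,D,E} → run D
t=11: ready={A,C,D,E} → run D
t=12: ready={A,C,D,E} → run D
t=13: ready={A,C,D,E} → run D
t=14: ready={A,C,D,E} → run D
t=15: ready={A,C,D,E} → run D
t=16: ready={A,C,D,E} → run D
t=17: ready={A,C,D,E} → run D
t=18: ready={A,C,E} → run E
t=19: ready={A,C,E} → run E
t=20: ready={A,C,E} → run E
t=21: ready={A,C,E} → run E
t=22: ready={A,C} → run C
t=23: ready={A,C} → run C
t=24: ready={A,C} → run C
t=25: ready={A,C} → run C
t=26: ready={A,C} → run C
t=27: ready={A,C} → run C
t=28: ready={A,C} → run C
t=29: ready={A,C} → run C
t=30: ready={A} → run A
t=31: ready={A} → run A
t=32: ready={A} → run A
t=33: ready={A} → run A
t=34: (idle)
t=35: (idle)
t=36: (idle)

context switches = 8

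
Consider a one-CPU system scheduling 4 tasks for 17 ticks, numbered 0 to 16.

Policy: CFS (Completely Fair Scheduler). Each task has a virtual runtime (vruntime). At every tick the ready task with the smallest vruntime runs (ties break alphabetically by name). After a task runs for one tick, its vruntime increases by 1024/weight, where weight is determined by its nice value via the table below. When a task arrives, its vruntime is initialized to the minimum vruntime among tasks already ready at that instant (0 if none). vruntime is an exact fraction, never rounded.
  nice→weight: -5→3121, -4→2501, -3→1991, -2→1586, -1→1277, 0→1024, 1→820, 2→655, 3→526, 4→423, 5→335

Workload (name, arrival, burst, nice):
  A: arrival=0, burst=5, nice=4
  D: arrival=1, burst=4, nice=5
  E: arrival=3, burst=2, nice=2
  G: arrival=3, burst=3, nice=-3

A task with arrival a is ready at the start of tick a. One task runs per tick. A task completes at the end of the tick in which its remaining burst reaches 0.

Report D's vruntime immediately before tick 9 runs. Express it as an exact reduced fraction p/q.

vruntime(D, start of tick 9) = 1209344/141705

t=0: vr[A=0] → run A
t=1: vr[A=1024/423 D=1024/423] → run A
t=2: vr[A=2048/423 D=1024/423] → run D
t=3: vr[A=2048/423 D=776192/141705 E=2048/423 G=2048/423] → run A
t=4: vr[A=1024/141 D=776192/141705 E=2048/423 G=2048/423] → run E
t=5: vr[A=1024/141 D=776192/141705 E=1774592/277065 G=2048/423] → run G
t=6: vr[A=1024/141 D=776192/141705 E=1774592/277065 G=4510720/842193] → run G
t=7: vr[A=1024/141 D=776192/141705 E=1774592/277065 G=4943872/842193] → run D
t=8: vr[A=1024/141 D=1209344/141705 E=1774592/277065 G=4943872/842193] → run G
t=9: vr[A=1024/141 D=1209344/141705 E=1774592/277065] → run E
t=10: vr[A=1024/141 D=1209344/141705] → run A
t=11: vr[A=4096/423 D=1209344/141705] → run D
t=12: vr[A=4096/423 D=1642496/141705] → run A
t=13: vr[D=1642496/141705] → run D
t=14: (idle)
t=15: (idle)
t=16: (idle)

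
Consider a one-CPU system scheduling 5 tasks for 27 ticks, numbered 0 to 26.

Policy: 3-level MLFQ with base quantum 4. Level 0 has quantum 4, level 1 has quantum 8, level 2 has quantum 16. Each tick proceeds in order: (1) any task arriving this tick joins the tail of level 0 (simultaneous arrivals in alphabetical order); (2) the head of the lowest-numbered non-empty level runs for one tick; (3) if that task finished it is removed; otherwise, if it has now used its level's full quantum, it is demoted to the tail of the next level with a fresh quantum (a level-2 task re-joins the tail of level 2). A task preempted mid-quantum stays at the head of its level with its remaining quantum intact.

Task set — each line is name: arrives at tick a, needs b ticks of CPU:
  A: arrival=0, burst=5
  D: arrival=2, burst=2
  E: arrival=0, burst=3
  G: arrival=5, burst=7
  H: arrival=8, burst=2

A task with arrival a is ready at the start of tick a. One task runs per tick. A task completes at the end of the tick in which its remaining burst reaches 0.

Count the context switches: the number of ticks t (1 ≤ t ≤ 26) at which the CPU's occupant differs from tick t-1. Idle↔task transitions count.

context switches = 7

t=0: L0/L1/L2 = AE/-/- → run A
t=1: L0/L1/L2 = AE/-/- → run A
t=2: L0/L1/L2 = AED/-/- → run A
t=3: L0/L1/L2 = AED/-/- → run A
t=4: L0/L1/L2 = ED/A/- → run E
t=5: L0/L1/L2 = EDG/A/- → run E
t=6: L0/L1/L2 = EDG/A/- → run E
t=7: L0/L1/L2 = DG/A/- → run D
t=8: L0/L1/L2 = DGH/A/- → run D
t=9: L0/L1/L2 = GH/A/- → run G
t=10: L0/L1/L2 = GH/A/- → run G
t=11: L0/L1/L2 = GH/A/- → run G
t=12: L0/L1/L2 = GH/A/- → run G
t=13: L0/L1/L2 = H/AG/- → run H
t=14: L0/L1/L2 = H/AG/- → run H
t=15: L0/L1/L2 = -/AG/- → run A
t=16: L0/L1/L2 = -/G/- → run G
t=17: L0/L1/L2 = -/G/- → run G
t=18: L0/L1/L2 = -/G/- → run G
t=19: (idle)
t=20: (idle)
t=21: (idle)
t=22: (idle)
t=23: (idle)
t=24: (idle)
t=25: (idle)
t=26: (idle)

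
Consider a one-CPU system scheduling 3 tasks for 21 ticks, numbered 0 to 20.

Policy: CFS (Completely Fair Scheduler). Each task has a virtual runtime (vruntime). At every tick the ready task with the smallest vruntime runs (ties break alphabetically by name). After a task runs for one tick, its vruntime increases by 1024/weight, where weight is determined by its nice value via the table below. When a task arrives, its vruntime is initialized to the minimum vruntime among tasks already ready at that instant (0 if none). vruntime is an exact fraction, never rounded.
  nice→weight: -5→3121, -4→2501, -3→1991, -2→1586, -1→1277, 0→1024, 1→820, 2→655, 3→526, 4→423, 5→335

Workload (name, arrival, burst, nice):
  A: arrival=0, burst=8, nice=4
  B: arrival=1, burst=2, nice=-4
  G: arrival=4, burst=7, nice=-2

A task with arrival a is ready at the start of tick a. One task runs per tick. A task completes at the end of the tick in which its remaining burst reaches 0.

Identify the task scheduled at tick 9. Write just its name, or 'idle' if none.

running at tick 9 = A

t=0: vr[A=0] → run A
t=1: vr[A=1024/423 B=1024/423] → run A
t=2: vr[A=2048/423 B=1024/423] → run B
t=3: vr[A=2048/423 B=2994176/1057923] → run B
t=4: vr[A=2048/423 G=2048/423] → run A
t=5: vr[A=1024/141 G=2048/423] → run G
t=6: vr[A=1024/141 G=1840640/335439] → run G
t=7: vr[A=1024/141 G=2057216/335439] → run G
t=8: vr[A=1024/141 G=2273792/335439] → run G
t=9: vr[A=1024/141 G=2490368/335439] → run A
t=10: vr[A=4096/423 G=2490368/335439] → run G
t=11: vr[A=4096/423 G=2706944/335439] → run G
t=12: vr[A=4096/423 G=2923520/335439] → run G
t=13: vr[A=4096/423] → run A
t=14: vr[A=5120/423] → run A
t=15: vr[A=2048/141] → run A
t=16: vr[A=7168/423] → run A
t=17: (idle)
t=18: (idle)
t=19: (idle)
t=20: (idle)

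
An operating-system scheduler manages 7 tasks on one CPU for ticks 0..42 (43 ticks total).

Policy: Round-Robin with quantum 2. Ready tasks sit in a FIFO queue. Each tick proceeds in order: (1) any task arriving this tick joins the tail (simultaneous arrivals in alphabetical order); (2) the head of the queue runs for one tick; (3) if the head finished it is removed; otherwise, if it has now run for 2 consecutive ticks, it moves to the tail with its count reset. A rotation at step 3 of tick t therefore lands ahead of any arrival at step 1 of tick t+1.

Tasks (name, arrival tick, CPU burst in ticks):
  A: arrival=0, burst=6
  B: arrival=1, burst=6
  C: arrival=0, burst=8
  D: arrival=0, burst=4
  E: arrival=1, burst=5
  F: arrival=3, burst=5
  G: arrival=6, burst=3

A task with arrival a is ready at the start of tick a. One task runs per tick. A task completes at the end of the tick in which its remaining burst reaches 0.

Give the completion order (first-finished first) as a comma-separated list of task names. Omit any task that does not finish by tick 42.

completion order = D, A, G, B, E, F, C

t=0: queue=[A,C,D] q_used=0 → run A
t=1: queue=[A,C,D,B,E] q_used=1 → run A
t=2: queue=[C,D,B,E,A] q_used=0 → run C
t=3: queue=[C,D,B,E,A,F] q_used=1 → run C
t=4: queue=[D,B,E,A,F,C] q_used=0 → run D
t=5: queue=[D,B,E,A,F,C] q_used=1 → run D
t=6: queue=[B,E,A,F,C,D,G] q_used=0 → run B
t=7: queue=[B,E,A,F,C,D,G] q_used=1 → run B
t=8: queue=[E,A,F,C,D,G,B] q_used=0 → run E
t=9: queue=[E,A,F,C,D,G,B] q_used=1 → run E
t=10: queue=[A,F,C,D,G,B,E] q_used=0 → run A
t=11: queue=[A,F,C,D,G,B,E] q_used=1 → run A
t=12: queue=[F,C,D,G,B,E,A] q_used=0 → run F
t=13: queue=[F,C,D,G,B,E,A] q_used=1 → run F
t=14: queue=[C,D,G,B,E,A,F] q_used=0 → run C
t=15: queue=[C,D,G,B,E,A,F] q_used=1 → run C
t=16: queue=[D,G,B,E,A,F,C] q_used=0 → run D
t=17: queue=[D,G,B,E,A,F,C] q_used=1 → run D
t=18: queue=[G,B,E,A,F,C] q_used=0 → run G
t=19: queue=[G,B,E,A,F,C] q_used=1 → run G
t=20: queue=[B,E,A,F,C,G] q_used=0 → run B
t=21: queue=[B,E,A,F,C,G] q_used=1 → run B
t=22: queue=[E,A,F,C,G,B] q_used=0 → run E
t=23: queue=[E,A,F,C,G,B] q_used=1 → run E
t=24: queue=[A,F,C,G,B,E] q_used=0 → run A
t=25: queue=[A,F,C,G,B,E] q_used=1 → run A
t=26: queue=[F,C,G,B,E] q_used=0 → run F
t=27: queue=[F,C,G,B,E] q_used=1 → run F
t=28: queue=[C,G,B,E,F] q_used=0 → run C
t=29: queue=[C,G,B,E,F] q_used=1 → run C
t=30: queue=[G,B,E,F,C] q_used=0 → run G
t=31: queue=[B,E,F,C] q_used=0 → run B
t=32: queue=[B,E,F,C] q_used=1 → run B
t=33: queue=[E,F,C] q_used=0 → run E
t=34: queue=[F,C] q_used=0 → run F
t=35: queue=[C] q_used=0 → run C
t=36: queue=[C] q_used=1 → run C
t=37: (idle)
t=38: (idle)
t=39: (idle)
t=40: (idle)
t=41: (idle)
t=42: (idle)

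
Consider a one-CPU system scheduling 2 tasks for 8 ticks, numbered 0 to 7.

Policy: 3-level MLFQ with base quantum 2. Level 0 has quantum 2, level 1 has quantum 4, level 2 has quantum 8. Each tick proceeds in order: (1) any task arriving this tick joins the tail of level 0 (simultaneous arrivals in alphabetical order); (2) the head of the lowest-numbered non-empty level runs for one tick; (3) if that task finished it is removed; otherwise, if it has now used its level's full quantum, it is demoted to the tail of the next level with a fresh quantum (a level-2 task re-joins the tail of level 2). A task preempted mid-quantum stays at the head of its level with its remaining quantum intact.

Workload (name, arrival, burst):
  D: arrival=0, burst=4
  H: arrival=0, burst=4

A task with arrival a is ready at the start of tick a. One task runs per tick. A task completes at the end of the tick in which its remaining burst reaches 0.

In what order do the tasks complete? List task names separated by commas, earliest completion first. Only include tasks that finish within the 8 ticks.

completion order = D, H

t=0: L0/L1/L2 = DH/-/- → run D
t=1: L0/L1/L2 = DH/-/- → run D
t=2: L0/L1/L2 = H/D/- → run H
t=3: L0/L1/L2 = H/D/- → run H
t=4: L0/L1/L2 = -/DH/- → run D
t=5: L0/L1/L2 = -/DH/- → run D
t=6: L0/L1/L2 = -/H/- → run H
t=7: L0/L1/L2 = -/H/- → run H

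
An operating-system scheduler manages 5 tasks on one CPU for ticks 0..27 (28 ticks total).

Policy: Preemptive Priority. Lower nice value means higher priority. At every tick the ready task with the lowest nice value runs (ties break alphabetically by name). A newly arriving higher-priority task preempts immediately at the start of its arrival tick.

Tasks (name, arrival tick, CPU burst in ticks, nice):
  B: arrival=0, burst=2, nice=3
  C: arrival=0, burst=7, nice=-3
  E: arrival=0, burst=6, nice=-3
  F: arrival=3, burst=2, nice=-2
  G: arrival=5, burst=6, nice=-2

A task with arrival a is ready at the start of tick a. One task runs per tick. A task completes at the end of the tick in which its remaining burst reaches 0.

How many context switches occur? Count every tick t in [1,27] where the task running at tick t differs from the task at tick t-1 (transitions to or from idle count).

context switches = 5

t=0: ready={B,C,E} → run C
t=1: ready={B,C,E} → run C
t=2: ready={B,C,E} → run C
t=3: ready={B,C,E,F} → run C
t=4: ready={B,C,E,F} → run C
t=5: ready={B,C,E,F,G} → run C
t=6: ready={B,C,E,F,G} → run C
t=7: ready={B,E,F,G} → run E
t=8: ready={B,E,F,G} → run E
t=9: ready={B,E,F,G} → run E
t=10: ready={B,E,F,G} → run E
t=11: ready={B,E,F,G} → run E
t=12: ready={B,E,F,G} → run E
t=13: ready={B,F,G} → run F
t=14: ready={B,F,G} → run F
t=15: ready={B,G} → run G
t=16: ready={B,G} → run G
t=17: ready={B,G} → run G
t=18: ready={B,G} → run G
t=19: ready={B,G} → run G
t=20: ready={B,G} → run G
t=21: ready={B} → run B
t=22: ready={B} → run B
t=23: (idle)
t=24: (idle)
t=25: (idle)
t=26: (idle)
t=27: (idle)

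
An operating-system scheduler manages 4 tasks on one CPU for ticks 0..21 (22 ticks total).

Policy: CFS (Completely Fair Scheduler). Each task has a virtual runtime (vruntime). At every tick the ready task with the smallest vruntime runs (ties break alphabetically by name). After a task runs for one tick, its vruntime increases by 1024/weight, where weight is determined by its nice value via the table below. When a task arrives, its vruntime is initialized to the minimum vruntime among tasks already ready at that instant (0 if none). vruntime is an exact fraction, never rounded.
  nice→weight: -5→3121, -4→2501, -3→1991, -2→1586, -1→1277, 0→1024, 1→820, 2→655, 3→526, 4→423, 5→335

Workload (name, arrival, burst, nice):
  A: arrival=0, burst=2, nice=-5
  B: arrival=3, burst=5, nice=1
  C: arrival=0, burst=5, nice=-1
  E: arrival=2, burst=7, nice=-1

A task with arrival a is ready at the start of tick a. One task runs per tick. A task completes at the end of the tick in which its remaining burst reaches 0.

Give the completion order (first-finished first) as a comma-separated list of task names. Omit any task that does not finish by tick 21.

completion order = A, C, E, B

t=0: vr[A=0 C=0] → run A
t=1: vr[A=1024/3121 C=0] → run C
t=2: vr[A=1024/3121 C=1024/1277 E=1024/3121] → run A
t=3: vr[B=1024/3121 C=1024/1277 E=1024/3121] → run B
t=4: vr[B=1008896/639805 C=1024/1277 E=1024/3121] → run E
t=5: vr[B=1008896/639805 C=1024/1277 E=4503552/3985517] → run C
t=6: vr[B=1008896/639805 C=2048/1277 E=4503552/3985517] → run E
t=7: vr[B=1008896/639805 C=2048/1277 E=7699456/3985517] → run B
t=8: vr[B=1807872/639805 C=2048/1277 E=7699456/3985517] → run C
t=9: vr[B=1807872/639805 C=3072/1277 E=7699456/3985517] → run E
t=10: vr[B=1807872/639805 C=3072/1277 E=10895360/3985517] → run C
t=11: vr[B=1807872/639805 C=4096/1277 E=10895360/3985517] → run E
t=12: vr[B=1807872/639805 C=4096/1277 E=14091264/3985517] → run B
t=13: vr[B=2606848/639805 C=4096/1277 E=14091264/3985517] → run C
t=14: vr[B=2606848/639805 E=14091264/3985517] → run E
t=15: vr[B=2606848/639805 E=17287168/3985517] → run B
t=16: vr[B=3405824/639805 E=17287168/3985517] → run E
t=17: vr[B=3405824/639805 E=20483072/3985517] → run E
t=18: vr[B=3405824/639805] → run B
t=19: (idle)
t=20: (idle)
t=21: (idle)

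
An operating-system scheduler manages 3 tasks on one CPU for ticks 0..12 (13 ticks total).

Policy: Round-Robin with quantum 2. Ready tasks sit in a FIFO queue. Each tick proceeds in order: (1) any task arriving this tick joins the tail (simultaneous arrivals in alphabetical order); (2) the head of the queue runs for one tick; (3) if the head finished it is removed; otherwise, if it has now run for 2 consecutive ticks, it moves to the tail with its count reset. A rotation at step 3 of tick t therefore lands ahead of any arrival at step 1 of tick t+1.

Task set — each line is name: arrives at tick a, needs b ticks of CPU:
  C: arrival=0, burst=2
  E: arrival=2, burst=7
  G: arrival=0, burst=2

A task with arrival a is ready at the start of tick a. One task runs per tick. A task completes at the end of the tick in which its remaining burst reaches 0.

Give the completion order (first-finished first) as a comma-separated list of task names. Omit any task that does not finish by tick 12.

completion order = C, G, E

t=0: queue=[C,G] q_used=0 → run C
t=1: queue=[C,G] q_used=1 → run C
t=2: queue=[G,E] q_used=0 → run G
t=3: queue=[G,E] q_used=1 → run G
t=4: queue=[E] q_used=0 → run E
t=5: queue=[E] q_used=1 → run E
t=6: queue=[E] q_used=0 → run E
t=7: queue=[E] q_used=1 → run E
t=8: queue=[E] q_used=0 → run E
t=9: queue=[E] q_used=1 → run E
t=10: queue=[E] q_used=0 → run E
t=11: (idle)
t=12: (idle)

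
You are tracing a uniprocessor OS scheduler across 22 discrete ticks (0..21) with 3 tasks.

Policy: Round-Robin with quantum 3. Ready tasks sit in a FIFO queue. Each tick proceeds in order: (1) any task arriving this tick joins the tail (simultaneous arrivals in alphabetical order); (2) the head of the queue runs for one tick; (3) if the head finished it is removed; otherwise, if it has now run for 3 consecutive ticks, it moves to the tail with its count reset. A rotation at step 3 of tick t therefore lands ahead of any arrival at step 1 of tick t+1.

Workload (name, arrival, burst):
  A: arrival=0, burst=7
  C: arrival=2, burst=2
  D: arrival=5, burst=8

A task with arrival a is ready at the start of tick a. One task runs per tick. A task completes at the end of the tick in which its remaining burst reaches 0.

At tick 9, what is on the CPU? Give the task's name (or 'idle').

t=0: queue=[A] q_used=0 → run A
t=1: queue=[A] q_used=1 → run A
t=2: queue=[A,C] q_used=2 → run A
t=3: queue=[C,A] q_used=0 → run C
t=4: queue=[C,A] q_used=1 → run C
t=5: queue=[A,D] q_used=0 → run A
t=6: queue=[A,D] q_used=1 → run A
t=7: queue=[A,D] q_used=2 → run A
t=8: queue=[D,A] q_used=0 → run D
t=9: queue=[D,A] q_used=1 → run D
t=10: queue=[D,A] q_used=2 → run D
t=11: queue=[A,D] q_used=0 → run A
t=12: queue=[D] q_used=0 → run D
t=13: queue=[D] q_used=1 → run D
t=14: queue=[D] q_used=2 → run D
t=15: queue=[D] q_used=0 → run D
t=16: queue=[D] q_used=1 → run D
t=17: (idle)
t=18: (idle)
t=19: (idle)
t=20: (idle)
t=21: (idle)

running at tick 9 = D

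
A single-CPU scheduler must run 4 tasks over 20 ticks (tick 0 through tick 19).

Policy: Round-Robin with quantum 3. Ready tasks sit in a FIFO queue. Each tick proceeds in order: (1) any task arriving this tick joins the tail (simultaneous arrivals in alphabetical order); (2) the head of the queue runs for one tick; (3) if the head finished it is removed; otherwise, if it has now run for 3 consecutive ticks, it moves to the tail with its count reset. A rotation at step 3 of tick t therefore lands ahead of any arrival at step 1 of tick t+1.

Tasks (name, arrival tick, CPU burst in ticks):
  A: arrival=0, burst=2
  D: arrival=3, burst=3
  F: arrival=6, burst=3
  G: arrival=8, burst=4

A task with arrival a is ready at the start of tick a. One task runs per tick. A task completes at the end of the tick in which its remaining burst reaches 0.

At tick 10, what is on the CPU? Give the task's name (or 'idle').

t=0: queue=[A] q_used=0 → run A
t=1: queue=[A] q_used=1 → run A
t=2: (idle)
t=3: queue=[D] q_used=0 → run D
t=4: queue=[D] q_used=1 → run D
t=5: queue=[D] q_used=2 → run D
t=6: queue=[F] q_used=0 → run F
t=7: queue=[F] q_used=1 → run F
t=8: queue=[F,G] q_used=2 → run F
t=9: queue=[G] q_used=0 → run G
t=10: queue=[G] q_used=1 → run G
t=11: queue=[G] q_used=2 → run G
t=12: queue=[G] q_used=0 → run G
t=13: (idle)
t=14: (idle)
t=15: (idle)
t=16: (idle)
t=17: (idle)
t=18: (idle)
t=19: (idle)

running at tick 10 = G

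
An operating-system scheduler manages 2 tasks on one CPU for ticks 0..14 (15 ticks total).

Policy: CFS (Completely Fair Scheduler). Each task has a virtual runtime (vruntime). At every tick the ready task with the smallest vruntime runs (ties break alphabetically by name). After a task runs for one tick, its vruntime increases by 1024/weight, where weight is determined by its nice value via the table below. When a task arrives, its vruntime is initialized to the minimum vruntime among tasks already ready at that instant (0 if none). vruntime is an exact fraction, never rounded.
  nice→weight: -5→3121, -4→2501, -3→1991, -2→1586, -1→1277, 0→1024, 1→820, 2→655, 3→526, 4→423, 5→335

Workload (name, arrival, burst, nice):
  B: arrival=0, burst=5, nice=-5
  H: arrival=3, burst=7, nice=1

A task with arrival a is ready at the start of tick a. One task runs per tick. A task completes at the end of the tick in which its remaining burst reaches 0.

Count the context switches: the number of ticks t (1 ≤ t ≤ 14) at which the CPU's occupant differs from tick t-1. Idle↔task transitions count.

t=0: vr[B=0] → run B
t=1: vr[B=1024/3121] → run B
t=2: vr[B=2048/3121] → run B
t=3: vr[B=3072/3121 H=3072/3121] → run B
t=4: vr[B=4096/3121 H=3072/3121] → run H
t=5: vr[B=4096/3121 H=1428736/639805] → run B
t=6: vr[H=1428736/639805] → run H
t=7: vr[H=2227712/639805] → run H
t=8: vr[H=3026688/639805] → run H
t=9: vr[H=3825664/639805] → run H
t=10: vr[H=924928/127961] → run H
t=11: vr[H=5423616/639805] → run H
t=12: (idle)
t=13: (idle)
t=14: (idle)

context switches = 4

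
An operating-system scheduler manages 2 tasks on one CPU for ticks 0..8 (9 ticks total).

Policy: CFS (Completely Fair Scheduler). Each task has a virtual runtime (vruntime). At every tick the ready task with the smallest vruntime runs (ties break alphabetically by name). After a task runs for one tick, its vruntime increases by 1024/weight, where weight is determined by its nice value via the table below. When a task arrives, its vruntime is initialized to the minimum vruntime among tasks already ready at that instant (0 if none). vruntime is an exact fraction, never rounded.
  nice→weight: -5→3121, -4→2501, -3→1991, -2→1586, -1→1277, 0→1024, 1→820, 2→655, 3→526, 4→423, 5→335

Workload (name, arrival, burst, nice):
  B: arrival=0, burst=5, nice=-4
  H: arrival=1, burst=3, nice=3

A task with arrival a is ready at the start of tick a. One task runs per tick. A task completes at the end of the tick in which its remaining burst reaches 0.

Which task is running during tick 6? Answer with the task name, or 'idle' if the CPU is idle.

t=0: vr[B=0] → run B
t=1: vr[B=1024/2501 H=1024/2501] → run B
t=2: vr[B=2048/2501 H=1024/2501] → run H
t=3: vr[B=2048/2501 H=1549824/657763] → run B
t=4: vr[B=3072/2501 H=1549824/657763] → run B
t=5: vr[B=4096/2501 H=1549824/657763] → run B
t=6: vr[H=1549824/657763] → run H
t=7: vr[H=2830336/657763] → run H
t=8: (idle)

running at tick 6 = H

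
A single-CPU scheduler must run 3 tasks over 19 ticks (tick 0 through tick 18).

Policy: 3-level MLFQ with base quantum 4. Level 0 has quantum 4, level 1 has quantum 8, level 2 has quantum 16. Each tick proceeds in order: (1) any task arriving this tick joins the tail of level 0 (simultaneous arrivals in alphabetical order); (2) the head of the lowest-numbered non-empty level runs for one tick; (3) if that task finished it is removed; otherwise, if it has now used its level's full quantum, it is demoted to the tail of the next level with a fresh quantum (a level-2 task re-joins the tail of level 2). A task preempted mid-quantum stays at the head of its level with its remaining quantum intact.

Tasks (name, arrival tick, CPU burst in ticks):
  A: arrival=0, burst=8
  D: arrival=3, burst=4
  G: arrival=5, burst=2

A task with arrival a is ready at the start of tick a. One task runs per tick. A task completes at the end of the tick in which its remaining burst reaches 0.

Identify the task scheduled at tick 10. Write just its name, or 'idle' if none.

running at tick 10 = A

t=0: L0/L1/L2 = A/-/- → run A
t=1: L0/L1/L2 = A/-/- → run A
t=2: L0/L1/L2 = A/-/- → run A
t=3: L0/L1/L2 = AD/-/- → run A
t=4: L0/L1/L2 = D/A/- → run D
t=5: L0/L1/L2 = DG/A/- → run D
t=6: L0/L1/L2 = DG/A/- → run D
t=7: L0/L1/L2 = DG/A/- → run D
t=8: L0/L1/L2 = G/A/- → run G
t=9: L0/L1/L2 = G/A/- → run G
t=10: L0/L1/L2 = -/A/- → run A
t=11: L0/L1/L2 = -/A/- → run A
t=12: L0/L1/L2 = -/A/- → run A
t=13: L0/L1/L2 = -/A/- → run A
t=14: (idle)
t=15: (idle)
t=16: (idle)
t=17: (idle)
t=18: (idle)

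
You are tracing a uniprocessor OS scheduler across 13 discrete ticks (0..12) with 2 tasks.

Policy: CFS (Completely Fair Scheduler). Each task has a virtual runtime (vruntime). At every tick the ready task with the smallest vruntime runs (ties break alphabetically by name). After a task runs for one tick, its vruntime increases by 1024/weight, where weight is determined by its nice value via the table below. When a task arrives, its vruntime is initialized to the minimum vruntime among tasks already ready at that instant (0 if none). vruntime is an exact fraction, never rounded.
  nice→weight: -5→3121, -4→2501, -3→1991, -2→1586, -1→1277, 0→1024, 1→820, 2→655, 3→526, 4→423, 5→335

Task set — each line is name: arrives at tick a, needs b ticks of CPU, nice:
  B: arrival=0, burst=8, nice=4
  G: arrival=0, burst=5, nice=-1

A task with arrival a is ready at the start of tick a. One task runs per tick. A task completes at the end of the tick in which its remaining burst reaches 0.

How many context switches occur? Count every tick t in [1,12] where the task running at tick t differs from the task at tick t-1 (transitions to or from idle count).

t=0: vr[B=0 G=0] → run B
t=1: vr[B=1024/423 G=0] → run G
t=2: vr[B=1024/423 G=1024/1277] → run G
t=3: vr[B=1024/423 G=2048/1277] → run G
t=4: vr[B=1024/423 G=3072/1277] → run G
t=5: vr[B=1024/423 G=4096/1277] → run B
t=6: vr[B=2048/423 G=4096/1277] → run G
t=7: vr[B=2048/423] → run B
t=8: vr[B=1024/141] → run B
t=9: vr[B=4096/423] → run B
t=10: vr[B=5120/423] → run B
t=11: vr[B=2048/141] → run B
t=12: vr[B=7168/423] → run B

context switches = 4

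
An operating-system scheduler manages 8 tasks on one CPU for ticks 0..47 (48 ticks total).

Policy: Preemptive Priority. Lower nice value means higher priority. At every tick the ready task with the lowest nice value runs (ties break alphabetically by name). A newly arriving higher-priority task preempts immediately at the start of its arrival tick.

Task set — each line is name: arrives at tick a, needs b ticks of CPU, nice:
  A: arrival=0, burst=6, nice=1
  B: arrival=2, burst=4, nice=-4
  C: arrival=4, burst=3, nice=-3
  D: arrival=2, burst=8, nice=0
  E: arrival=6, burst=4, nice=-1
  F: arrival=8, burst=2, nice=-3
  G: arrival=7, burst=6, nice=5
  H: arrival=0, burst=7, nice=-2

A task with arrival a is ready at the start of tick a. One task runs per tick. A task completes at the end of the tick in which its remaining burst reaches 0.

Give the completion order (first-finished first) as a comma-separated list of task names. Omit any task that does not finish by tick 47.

t=0: ready={A,H} → run H
t=1: ready={A,H} → run H
t=2: ready={A,B,D,H} → run B
t=3: ready={A,B,D,H} → run B
t=4: ready={A,B,C,D,H} → run B
t=5: ready={A,B,C,D,H} → run B
t=6: ready={A,C,D,E,H} → run C
t=7: ready={A,C,D,E,G,H} → run C
t=8: ready={A,C,D,E,F,G,H} → run C
t=9: ready={A,D,E,F,G,H} → run F
t=10: ready={A,D,E,F,G,H} → run F
t=11: ready={A,D,E,G,H} → run H
t=12: ready={A,D,E,G,H} → run H
t=13: ready={A,D,E,G,H} → run H
t=14: ready={A,D,E,G,H} → run H
t=15: ready={A,D,E,G,H} → run H
t=16: ready={A,D,E,G} → run E
t=17: ready={A,D,E,G} → run E
t=18: ready={A,D,E,G} → run E
t=19: ready={A,D,E,G} → run E
t=20: ready={A,D,G} → run D
t=21: ready={A,D,G} → run D
t=22: ready={A,D,G} → run D
t=23: ready={A,D,G} → run D
t=24: ready={A,D,G} → run D
t=25: ready={A,D,G} → run D
t=26: ready={A,D,G} → run D
t=27: ready={A,D,G} → run D
t=28: ready={A,G} → run A
t=29: ready={A,G} → run A
t=30: ready={A,G} → run A
t=31: ready={A,G} → run A
t=32: ready={A,G} → run A
t=33: ready={A,G} → run A
t=34: ready={G} → run G
t=35: ready={G} → run G
t=36: ready={G} → run G
t=37: ready={G} → run G
t=38: ready={G} → run G
t=39: ready={G} → run G
t=40: (idle)
t=41: (idle)
t=42: (idle)
t=43: (idle)
t=44: (idle)
t=45: (idle)
t=46: (idle)
t=47: (idle)

completion order = B, C, F, H, E, D, A, G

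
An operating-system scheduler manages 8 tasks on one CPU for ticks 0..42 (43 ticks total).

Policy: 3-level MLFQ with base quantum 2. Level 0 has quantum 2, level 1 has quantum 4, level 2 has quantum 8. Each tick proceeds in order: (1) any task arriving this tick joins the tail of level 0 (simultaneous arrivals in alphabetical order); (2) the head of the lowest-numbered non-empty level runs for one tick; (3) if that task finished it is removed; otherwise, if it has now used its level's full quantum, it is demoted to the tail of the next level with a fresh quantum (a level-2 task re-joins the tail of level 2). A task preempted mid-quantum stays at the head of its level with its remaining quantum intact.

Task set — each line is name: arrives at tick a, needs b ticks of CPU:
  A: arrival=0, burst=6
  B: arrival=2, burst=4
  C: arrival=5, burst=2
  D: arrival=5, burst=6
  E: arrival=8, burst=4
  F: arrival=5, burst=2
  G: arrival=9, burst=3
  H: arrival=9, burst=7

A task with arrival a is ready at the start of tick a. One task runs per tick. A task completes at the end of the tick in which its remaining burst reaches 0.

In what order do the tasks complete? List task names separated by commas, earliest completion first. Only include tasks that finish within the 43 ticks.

t=0: L0/L1/L2 = A/-/- → run A
t=1: L0/L1/L2 = A/-/- → run A
t=2: L0/L1/L2 = B/A/- → run B
t=3: L0/L1/L2 = B/A/- → run B
t=4: L0/L1/L2 = -/AB/- → run A
t=5: L0/L1/L2 = CDF/AB/- → run C
t=6: L0/L1/L2 = CDF/AB/- → run C
t=7: L0/L1/L2 = DF/AB/- → run D
t=8: L0/L1/L2 = DFE/AB/- → run D
t=9: L0/L1/L2 = FEGH/ABD/- → run F
t=10: L0/L1/L2 = FEGH/ABD/- → run F
t=11: L0/L1/L2 = EGH/ABD/- → run E
t=12: L0/L1/L2 = EGH/ABD/- → run E
t=13: L0/L1/L2 = GH/ABDE/- → run G
t=14: L0/L1/L2 = GH/ABDE/- → run G
t=15: L0/L1/L2 = H/ABDEG/- → run H
t=16: L0/L1/L2 = H/ABDEG/- → run H
t=17: L0/L1/L2 = -/ABDEGH/- → run A
t=18: L0/L1/L2 = -/ABDEGH/- → run A
t=19: L0/L1/L2 = -/ABDEGH/- → run A
t=20: L0/L1/L2 = -/BDEGH/- → run B
t=21: L0/L1/L2 = -/BDEGH/- → run B
t=22: L0/L1/L2 = -/DEGH/- → run D
t=23: L0/L1/L2 = -/DEGH/- → run D
t=24: L0/L1/L2 = -/DEGH/- → run D
t=25: L0/L1/L2 = -/DEGH/- → run D
t=26: L0/L1/L2 = -/EGH/- → run E
t=27: L0/L1/L2 = -/EGH/- → run E
t=28: L0/L1/L2 = -/GH/- → run G
t=29: L0/L1/L2 = -/H/- → run H
t=30: L0/L1/L2 = -/H/- → run H
t=31: L0/L1/L2 = -/H/- → run H
t=32: L0/L1/L2 = -/H/- → run H
t=33: L0/L1/L2 = -/-/H → run H
t=34: (idle)
t=35: (idle)
t=36: (idle)
t=37: (idle)
t=38: (idle)
t=39: (idle)
t=40: (idle)
t=41: (idle)
t=42: (idle)

completion order = C, F, A, B, D, E, G, H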